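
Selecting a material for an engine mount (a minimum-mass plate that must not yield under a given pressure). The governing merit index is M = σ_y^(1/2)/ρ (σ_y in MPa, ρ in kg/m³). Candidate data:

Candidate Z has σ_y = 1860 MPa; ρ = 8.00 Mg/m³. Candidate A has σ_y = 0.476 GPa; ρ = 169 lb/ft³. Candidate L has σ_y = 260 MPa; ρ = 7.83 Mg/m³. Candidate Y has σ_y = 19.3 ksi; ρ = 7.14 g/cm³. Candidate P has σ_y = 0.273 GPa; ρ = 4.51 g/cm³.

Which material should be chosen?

Normalizing units and computing the index:
  candidate Z: σ_y = 1860 MPa, ρ = 8000 kg/m³
  candidate A: σ_y = 476.0 MPa, ρ = 2707 kg/m³
  candidate L: σ_y = 260.0 MPa, ρ = 7830 kg/m³
  candidate Y: σ_y = 133.1 MPa, ρ = 7140 kg/m³
  candidate P: σ_y = 273.0 MPa, ρ = 4510 kg/m³
  candidate A: M = 8.06×10⁻³
  candidate Z: M = 5.39×10⁻³
  candidate P: M = 3.66×10⁻³
  candidate L: M = 2.06×10⁻³
  candidate Y: M = 1.62×10⁻³
Candidate A has the largest M.

candidate A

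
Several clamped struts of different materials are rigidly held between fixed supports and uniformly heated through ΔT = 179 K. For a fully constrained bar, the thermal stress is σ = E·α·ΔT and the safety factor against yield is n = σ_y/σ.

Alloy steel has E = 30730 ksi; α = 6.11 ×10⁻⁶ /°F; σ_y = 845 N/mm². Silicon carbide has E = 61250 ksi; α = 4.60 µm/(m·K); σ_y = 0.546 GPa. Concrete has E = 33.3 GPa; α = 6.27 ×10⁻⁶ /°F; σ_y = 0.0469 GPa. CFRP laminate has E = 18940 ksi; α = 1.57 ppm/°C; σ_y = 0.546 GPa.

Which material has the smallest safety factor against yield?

concrete

In consistent units (E in GPa, α in ×10⁻⁶/K, σ_y in MPa):
  alloy steel: E = 211.9, α = 11.0, σ_y = 845.0 → σ = 417 MPa, n = 2.03
  silicon carbide: E = 422.3, α = 4.60, σ_y = 546.0 → σ = 348 MPa, n = 1.57
  concrete: E = 33.30, α = 11.3, σ_y = 46.90 → σ = 67.3 MPa, n = 0.697
  CFRP laminate: E = 130.6, α = 1.57, σ_y = 546.0 → σ = 36.7 MPa, n = 14.9
The minimum is concrete at n = 0.697.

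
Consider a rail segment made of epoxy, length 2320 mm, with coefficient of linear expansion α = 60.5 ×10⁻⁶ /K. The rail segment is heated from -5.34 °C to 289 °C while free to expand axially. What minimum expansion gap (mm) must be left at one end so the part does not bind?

ΔT = 289 − (-5.34) = 294.3 K.
ΔL = α·L₀·ΔT = 60.5×10⁻⁶ × 2320 mm × 294.3 K = 41.3 mm.

41.3 mm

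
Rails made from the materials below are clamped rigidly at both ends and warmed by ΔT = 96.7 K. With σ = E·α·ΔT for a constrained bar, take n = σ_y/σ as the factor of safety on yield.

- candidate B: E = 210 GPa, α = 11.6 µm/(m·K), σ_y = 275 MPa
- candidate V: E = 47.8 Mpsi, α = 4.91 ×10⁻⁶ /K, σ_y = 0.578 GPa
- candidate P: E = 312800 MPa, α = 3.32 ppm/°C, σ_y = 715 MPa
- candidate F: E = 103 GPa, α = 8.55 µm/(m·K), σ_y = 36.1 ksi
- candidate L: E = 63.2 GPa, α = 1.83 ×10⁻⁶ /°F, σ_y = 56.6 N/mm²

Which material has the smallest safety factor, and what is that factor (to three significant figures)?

With everything in SI (GPa, ×10⁻⁶/K, MPa):
  candidate B: E = 210.0, α = 11.6, σ_y = 275.0 → σ = 236 MPa, n = 1.17
  candidate V: E = 329.6, α = 4.91, σ_y = 578.0 → σ = 156 MPa, n = 3.69
  candidate P: E = 312.8, α = 3.32, σ_y = 715.0 → σ = 100 MPa, n = 7.12
  candidate F: E = 103.0, α = 8.55, σ_y = 248.9 → σ = 85.2 MPa, n = 2.92
  candidate L: E = 63.20, α = 3.29, σ_y = 56.60 → σ = 20.1 MPa, n = 2.81
Candidate B has the lowest safety factor, n = 1.17.

candidate B, n = 1.17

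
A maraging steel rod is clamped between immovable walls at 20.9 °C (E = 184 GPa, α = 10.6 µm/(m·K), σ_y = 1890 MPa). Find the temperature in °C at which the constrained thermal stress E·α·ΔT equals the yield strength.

E·α·ΔT = 1890 MPa ⇒ ΔT = 1890 / (184.0×10³ × 10.6×10⁻⁶) = 969.0 K.
T = 20.9 + 969.0 = 989.9 °C.

990 °C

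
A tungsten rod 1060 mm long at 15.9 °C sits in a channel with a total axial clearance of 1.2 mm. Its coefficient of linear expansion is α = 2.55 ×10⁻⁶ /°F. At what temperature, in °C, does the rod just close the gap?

α = 2.55×10⁻⁶/°F × 9/5 = 4.59×10⁻⁶/K.
α·L₀·ΔT = 1.2 mm ⇒ ΔT = 1.2 / (4.59×10⁻⁶ × 1060.0) = 246.6 K.
T = 15.9 + 246.6 = 262.5 °C.

263 °C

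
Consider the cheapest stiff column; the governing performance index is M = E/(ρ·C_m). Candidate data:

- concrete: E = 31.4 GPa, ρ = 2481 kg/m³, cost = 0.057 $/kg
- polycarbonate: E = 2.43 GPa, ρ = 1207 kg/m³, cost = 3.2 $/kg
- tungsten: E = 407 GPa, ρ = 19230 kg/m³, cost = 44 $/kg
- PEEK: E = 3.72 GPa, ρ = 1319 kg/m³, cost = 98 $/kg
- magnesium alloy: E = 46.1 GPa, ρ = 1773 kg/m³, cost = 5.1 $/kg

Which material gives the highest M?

concrete

Per-candidate index values:
  concrete: M = 222 MN·m per $
  magnesium alloy: M = 5.10 MN·m per $
  polycarbonate: M = 0.629 MN·m per $
  tungsten: M = 0.481 MN·m per $
  PEEK: M = 0.0288 MN·m per $
Highest index: concrete.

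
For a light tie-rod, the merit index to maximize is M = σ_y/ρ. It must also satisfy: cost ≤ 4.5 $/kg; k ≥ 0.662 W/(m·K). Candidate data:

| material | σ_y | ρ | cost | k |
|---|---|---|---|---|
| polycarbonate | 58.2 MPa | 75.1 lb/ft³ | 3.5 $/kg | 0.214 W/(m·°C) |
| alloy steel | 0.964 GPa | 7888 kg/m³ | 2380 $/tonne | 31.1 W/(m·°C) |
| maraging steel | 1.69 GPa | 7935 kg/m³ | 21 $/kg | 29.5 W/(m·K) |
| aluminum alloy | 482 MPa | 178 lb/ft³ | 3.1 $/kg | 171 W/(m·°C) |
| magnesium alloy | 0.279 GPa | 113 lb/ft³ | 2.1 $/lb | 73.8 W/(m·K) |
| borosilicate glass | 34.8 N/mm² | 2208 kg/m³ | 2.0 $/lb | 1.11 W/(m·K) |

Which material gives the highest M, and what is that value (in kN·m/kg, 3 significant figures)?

aluminum alloy, M = 169 kN·m/kg

Screen on constraints: cost ≤ 4.5 $/kg; k ≥ 0.662 W/(m·K). Survivors: alloy steel, aluminum alloy, borosilicate glass.
Convert each candidate to consistent units, then evaluate M:
  alloy steel: σ_y = 964.0 MPa, ρ = 7888 kg/m³
  aluminum alloy: σ_y = 482.0 MPa, ρ = 2851 kg/m³
  borosilicate glass: σ_y = 34.80 MPa, ρ = 2208 kg/m³
  aluminum alloy: M = 169 kN·m/kg
  alloy steel: M = 122 kN·m/kg
  borosilicate glass: M = 15.8 kN·m/kg
Aluminum alloy ranks first.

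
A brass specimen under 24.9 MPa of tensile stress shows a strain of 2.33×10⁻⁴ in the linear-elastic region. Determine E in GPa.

107 GPa

E = σ/ε = 24.9 MPa / 2.33×10⁻⁴ = 106900 MPa = 107 GPa.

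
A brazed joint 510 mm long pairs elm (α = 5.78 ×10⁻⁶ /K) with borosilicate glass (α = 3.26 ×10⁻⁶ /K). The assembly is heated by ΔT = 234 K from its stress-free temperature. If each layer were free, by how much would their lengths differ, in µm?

301 µm

Δα = |5.78 − 3.26|×10⁻⁶/K = 2.52×10⁻⁶/K.
ΔL_mismatch = Δα·L·ΔT = 2.52×10⁻⁶ × 510.0 mm × 234.0 K = 301 µm.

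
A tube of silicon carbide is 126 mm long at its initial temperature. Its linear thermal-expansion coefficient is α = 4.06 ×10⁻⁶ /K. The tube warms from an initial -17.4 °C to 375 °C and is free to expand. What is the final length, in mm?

ΔT = 375 − (-17.4) = 392.4 K.
ΔL = α·L₀·ΔT = 4.06×10⁻⁶ × 126 mm × 392.4 K = 0.201 mm.
L = L₀ + ΔL = 126 + 0.201 = 126.20 mm.

126.20 mm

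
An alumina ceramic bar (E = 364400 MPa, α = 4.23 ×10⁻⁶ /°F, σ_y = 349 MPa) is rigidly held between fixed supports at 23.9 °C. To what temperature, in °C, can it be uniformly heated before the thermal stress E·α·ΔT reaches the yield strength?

150 °C

E = 364400 MPa = 364.4 GPa.
α = 4.23×10⁻⁶/°F × 9/5 = 7.61×10⁻⁶/K.
E·α·ΔT = 349.0 MPa ⇒ ΔT = 349.0 / (364.4×10³ × 7.61×10⁻⁶) = 125.8 K.
T = 23.9 + 125.8 = 149.7 °C.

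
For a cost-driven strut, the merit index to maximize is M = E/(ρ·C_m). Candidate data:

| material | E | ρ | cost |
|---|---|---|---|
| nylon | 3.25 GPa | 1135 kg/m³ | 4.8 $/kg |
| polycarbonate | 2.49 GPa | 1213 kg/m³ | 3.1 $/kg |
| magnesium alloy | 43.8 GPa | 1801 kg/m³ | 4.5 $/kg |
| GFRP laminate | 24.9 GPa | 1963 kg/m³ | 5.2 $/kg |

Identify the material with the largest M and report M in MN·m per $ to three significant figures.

Per-candidate index values:
  magnesium alloy: M = 5.40 MN·m per $
  GFRP laminate: M = 2.44 MN·m per $
  polycarbonate: M = 0.662 MN·m per $
  nylon: M = 0.597 MN·m per $
Magnesium alloy ranks first.

magnesium alloy, M = 5.40 MN·m per $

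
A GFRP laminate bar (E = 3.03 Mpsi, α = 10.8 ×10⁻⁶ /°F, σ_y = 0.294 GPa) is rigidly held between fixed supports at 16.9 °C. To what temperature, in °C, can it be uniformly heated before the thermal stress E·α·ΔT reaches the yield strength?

741 °C

E = 3.03 Mpsi = 20.89 GPa.
α = 10.8×10⁻⁶/°F × 9/5 = 19.4×10⁻⁶/K.
σ_y = 0.294 GPa = 294.0 MPa.
E·α·ΔT = 294.0 MPa ⇒ ΔT = 294.0 / (20.89×10³ × 19.4×10⁻⁶) = 723.9 K.
T = 16.9 + 723.9 = 740.8 °C.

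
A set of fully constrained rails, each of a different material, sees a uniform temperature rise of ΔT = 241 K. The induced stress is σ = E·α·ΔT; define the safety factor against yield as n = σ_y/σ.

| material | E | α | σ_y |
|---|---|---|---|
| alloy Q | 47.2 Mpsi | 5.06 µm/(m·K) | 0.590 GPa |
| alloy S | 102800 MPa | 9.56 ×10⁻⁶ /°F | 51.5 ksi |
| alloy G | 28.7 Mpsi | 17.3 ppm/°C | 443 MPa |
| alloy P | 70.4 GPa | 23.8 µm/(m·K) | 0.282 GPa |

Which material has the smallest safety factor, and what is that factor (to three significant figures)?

Converting E to GPa, α to ×10⁻⁶/K, σ_y to MPa, then σ and n for each:
  alloy Q: E = 325.4, α = 5.06, σ_y = 590.0 → σ = 397 MPa, n = 1.49
  alloy S: E = 102.8, α = 17.2, σ_y = 355.1 → σ = 426 MPa, n = 0.833
  alloy G: E = 197.9, α = 17.3, σ_y = 443.0 → σ = 825 MPa, n = 0.537
  alloy P: E = 70.40, α = 23.8, σ_y = 282.0 → σ = 404 MPa, n = 0.698
Smallest n: alloy G with n = 0.537.

alloy G, n = 0.537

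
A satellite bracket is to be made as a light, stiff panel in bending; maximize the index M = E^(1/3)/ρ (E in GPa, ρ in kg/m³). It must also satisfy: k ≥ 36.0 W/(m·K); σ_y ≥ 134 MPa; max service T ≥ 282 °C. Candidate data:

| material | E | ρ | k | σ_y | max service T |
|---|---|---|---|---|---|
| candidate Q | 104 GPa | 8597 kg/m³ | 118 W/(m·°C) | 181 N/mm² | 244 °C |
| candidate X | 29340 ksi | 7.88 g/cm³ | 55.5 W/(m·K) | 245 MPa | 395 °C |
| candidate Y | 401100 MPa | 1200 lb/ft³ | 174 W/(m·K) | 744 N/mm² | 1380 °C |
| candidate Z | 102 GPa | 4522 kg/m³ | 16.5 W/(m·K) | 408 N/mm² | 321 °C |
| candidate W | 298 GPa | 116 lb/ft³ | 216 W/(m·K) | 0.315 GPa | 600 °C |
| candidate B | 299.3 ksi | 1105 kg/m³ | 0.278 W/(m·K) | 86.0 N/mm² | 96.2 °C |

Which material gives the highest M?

Screen on constraints: k ≥ 36.0 W/(m·K); σ_y ≥ 134 MPa; max service T ≥ 282 °C. Survivors: candidate X, candidate Y, candidate W.
Convert each candidate to consistent units, then evaluate M:
  candidate X: E = 202.3 GPa, ρ = 7880 kg/m³
  candidate Y: E = 401.1 GPa, ρ = 19220 kg/m³
  candidate W: E = 298.0 GPa, ρ = 1858 kg/m³
  candidate W: M = 3.59×10⁻³
  candidate X: M = 0.745×10⁻³
  candidate Y: M = 0.384×10⁻³
Candidate W has the largest M.

candidate W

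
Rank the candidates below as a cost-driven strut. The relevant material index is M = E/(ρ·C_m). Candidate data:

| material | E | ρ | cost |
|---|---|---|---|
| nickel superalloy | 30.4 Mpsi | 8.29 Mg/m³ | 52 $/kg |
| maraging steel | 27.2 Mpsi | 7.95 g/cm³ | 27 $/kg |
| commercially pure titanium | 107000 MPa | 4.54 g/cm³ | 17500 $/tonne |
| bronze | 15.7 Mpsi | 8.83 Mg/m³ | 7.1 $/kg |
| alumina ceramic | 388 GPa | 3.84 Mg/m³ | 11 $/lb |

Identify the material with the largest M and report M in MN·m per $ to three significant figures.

alumina ceramic, M = 4.17 MN·m per $

In SI units:
  nickel superalloy: E = 209.6 GPa, ρ = 8290 kg/m³, cost = 52.00 $/kg
  maraging steel: E = 187.5 GPa, ρ = 7950 kg/m³, cost = 27.00 $/kg
  commercially pure titanium: E = 107.0 GPa, ρ = 4540 kg/m³, cost = 17.50 $/kg
  bronze: E = 108.2 GPa, ρ = 8830 kg/m³, cost = 7.100 $/kg
  alumina ceramic: E = 388.0 GPa, ρ = 3840 kg/m³, cost = 24.25 $/kg
  alumina ceramic: M = 4.17 MN·m per $
  bronze: M = 1.73 MN·m per $
  commercially pure titanium: M = 1.35 MN·m per $
  maraging steel: M = 0.874 MN·m per $
  nickel superalloy: M = 0.486 MN·m per $
Highest index: alumina ceramic.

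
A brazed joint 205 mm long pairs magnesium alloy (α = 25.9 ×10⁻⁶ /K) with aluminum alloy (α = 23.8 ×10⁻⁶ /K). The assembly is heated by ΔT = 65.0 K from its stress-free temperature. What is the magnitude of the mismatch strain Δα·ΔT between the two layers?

1.36×10⁻⁴

Δα = |25.9 − 23.8|×10⁻⁶/K = 2.10×10⁻⁶/K.
Mismatch strain = Δα·ΔT = 2.10×10⁻⁶ × 65.0 = 1.36×10⁻⁴.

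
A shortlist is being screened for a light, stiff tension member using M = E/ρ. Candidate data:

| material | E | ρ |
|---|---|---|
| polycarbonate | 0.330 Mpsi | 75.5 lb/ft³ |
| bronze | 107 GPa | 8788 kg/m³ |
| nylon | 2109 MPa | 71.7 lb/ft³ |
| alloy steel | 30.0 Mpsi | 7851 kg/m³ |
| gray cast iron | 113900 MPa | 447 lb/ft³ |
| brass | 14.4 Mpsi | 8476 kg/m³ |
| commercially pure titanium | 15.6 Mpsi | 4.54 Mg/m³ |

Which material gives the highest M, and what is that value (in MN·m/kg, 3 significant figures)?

alloy steel, M = 26.3 MN·m/kg

After converting to SI:
  polycarbonate: E = 2.275 GPa, ρ = 1209 kg/m³
  bronze: E = 107.0 GPa, ρ = 8788 kg/m³
  nylon: E = 2.109 GPa, ρ = 1149 kg/m³
  alloy steel: E = 206.8 GPa, ρ = 7851 kg/m³
  gray cast iron: E = 113.9 GPa, ρ = 7160 kg/m³
  brass: E = 99.28 GPa, ρ = 8476 kg/m³
  commercially pure titanium: E = 107.6 GPa, ρ = 4540 kg/m³
  alloy steel: M = 26.3 MN·m/kg
  commercially pure titanium: M = 23.7 MN·m/kg
  gray cast iron: M = 15.9 MN·m/kg
  bronze: M = 12.2 MN·m/kg
  brass: M = 11.7 MN·m/kg
  polycarbonate: M = 1.88 MN·m/kg
  nylon: M = 1.84 MN·m/kg
Alloy steel has the largest M.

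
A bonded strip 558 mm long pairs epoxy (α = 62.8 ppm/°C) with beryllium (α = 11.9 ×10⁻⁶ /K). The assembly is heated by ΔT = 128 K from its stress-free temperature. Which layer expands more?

α(epoxy) = 62.8×10⁻⁶/K vs α(beryllium) = 11.9×10⁻⁶/K.
Higher α expands more for the same ΔT: epoxy.

epoxy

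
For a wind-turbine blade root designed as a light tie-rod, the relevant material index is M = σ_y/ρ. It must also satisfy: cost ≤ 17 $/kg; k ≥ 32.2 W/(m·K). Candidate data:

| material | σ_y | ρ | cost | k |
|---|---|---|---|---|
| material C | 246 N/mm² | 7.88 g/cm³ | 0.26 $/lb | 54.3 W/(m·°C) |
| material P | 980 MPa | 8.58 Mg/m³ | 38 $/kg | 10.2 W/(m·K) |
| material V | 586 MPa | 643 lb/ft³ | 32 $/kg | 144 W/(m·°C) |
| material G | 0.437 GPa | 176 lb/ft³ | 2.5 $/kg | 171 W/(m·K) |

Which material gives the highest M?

Screen on constraints: cost ≤ 17 $/kg; k ≥ 32.2 W/(m·K). Survivors: material C, material G.
Normalizing units and computing the index:
  material C: σ_y = 246.0 MPa, ρ = 7880 kg/m³
  material G: σ_y = 437.0 MPa, ρ = 2819 kg/m³
  material G: M = 155 kN·m/kg
  material C: M = 31.2 kN·m/kg
Highest index: material G.

material G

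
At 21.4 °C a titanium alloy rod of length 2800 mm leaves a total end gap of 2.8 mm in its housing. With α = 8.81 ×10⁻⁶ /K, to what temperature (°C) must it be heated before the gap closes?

135 °C

α·L₀·ΔT = 2.8 mm ⇒ ΔT = 2.8 / (8.81×10⁻⁶ × 2800.0) = 113.5 K.
T = 21.4 + 113.5 = 134.9 °C.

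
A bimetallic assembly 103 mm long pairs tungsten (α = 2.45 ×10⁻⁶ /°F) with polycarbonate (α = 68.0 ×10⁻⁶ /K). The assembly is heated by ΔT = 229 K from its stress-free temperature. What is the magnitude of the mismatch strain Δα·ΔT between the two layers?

0.0146

tungsten: α = 2.45×10⁻⁶/°F × 9/5 = 4.41×10⁻⁶/K.
Δα = |4.41 − 68.0|×10⁻⁶/K = 63.6×10⁻⁶/K.
Mismatch strain = Δα·ΔT = 63.6×10⁻⁶ × 229.0 = 0.0146.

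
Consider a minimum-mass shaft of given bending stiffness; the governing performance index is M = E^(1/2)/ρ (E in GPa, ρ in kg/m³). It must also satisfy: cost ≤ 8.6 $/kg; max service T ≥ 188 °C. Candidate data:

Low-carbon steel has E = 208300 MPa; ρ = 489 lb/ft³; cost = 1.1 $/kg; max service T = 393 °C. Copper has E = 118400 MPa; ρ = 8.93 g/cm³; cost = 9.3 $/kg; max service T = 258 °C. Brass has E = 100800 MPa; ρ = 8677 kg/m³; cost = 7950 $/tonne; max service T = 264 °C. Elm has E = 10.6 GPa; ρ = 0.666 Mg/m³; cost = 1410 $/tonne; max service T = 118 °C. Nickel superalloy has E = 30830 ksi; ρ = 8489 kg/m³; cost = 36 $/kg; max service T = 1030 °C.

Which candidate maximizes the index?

Screen on constraints: cost ≤ 8.6 $/kg; max service T ≥ 188 °C. Survivors: low-carbon steel, brass.
In SI units:
  low-carbon steel: E = 208.3 GPa, ρ = 7833 kg/m³
  brass: E = 100.8 GPa, ρ = 8677 kg/m³
  low-carbon steel: M = 1.84×10⁻³
  brass: M = 1.16×10⁻³
The maximum is for low-carbon steel.

low-carbon steel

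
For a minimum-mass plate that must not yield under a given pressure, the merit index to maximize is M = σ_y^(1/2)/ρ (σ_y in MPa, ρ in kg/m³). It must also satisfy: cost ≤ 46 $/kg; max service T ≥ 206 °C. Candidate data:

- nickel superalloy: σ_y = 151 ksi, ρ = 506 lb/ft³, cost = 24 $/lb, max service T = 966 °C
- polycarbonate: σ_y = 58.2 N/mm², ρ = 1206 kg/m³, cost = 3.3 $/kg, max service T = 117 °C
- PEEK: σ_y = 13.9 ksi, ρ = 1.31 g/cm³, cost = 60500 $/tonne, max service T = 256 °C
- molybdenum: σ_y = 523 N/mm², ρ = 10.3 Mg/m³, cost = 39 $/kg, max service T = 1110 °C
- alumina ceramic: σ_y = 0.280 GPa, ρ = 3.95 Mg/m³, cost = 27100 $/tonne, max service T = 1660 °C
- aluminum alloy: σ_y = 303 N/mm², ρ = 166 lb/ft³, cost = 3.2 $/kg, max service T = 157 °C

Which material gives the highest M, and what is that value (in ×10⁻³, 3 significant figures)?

Screen on constraints: cost ≤ 46 $/kg; max service T ≥ 206 °C. Survivors: molybdenum, alumina ceramic.
Convert each candidate to consistent units, then evaluate M:
  molybdenum: σ_y = 523.0 MPa, ρ = 10300 kg/m³
  alumina ceramic: σ_y = 280.0 MPa, ρ = 3950 kg/m³
  alumina ceramic: M = 4.24×10⁻³
  molybdenum: M = 2.22×10⁻³
The maximum is for alumina ceramic.

alumina ceramic, M = 4.24×10⁻³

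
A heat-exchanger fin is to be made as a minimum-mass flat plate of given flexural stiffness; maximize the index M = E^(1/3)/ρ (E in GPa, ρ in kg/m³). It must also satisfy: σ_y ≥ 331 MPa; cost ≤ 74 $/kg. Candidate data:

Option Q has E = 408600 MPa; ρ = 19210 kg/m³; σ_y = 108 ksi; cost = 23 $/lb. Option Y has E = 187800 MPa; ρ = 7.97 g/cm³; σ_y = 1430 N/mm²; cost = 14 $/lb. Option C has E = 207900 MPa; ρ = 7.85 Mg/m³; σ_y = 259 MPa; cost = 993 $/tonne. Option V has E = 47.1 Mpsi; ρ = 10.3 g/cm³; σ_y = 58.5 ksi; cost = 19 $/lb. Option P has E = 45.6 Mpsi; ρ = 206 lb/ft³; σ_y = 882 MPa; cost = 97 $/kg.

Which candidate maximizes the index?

Screen on constraints: σ_y ≥ 331 MPa; cost ≤ 74 $/kg. Survivors: option Q, option Y, option V.
In SI units:
  option Q: E = 408.6 GPa, ρ = 19210 kg/m³
  option Y: E = 187.8 GPa, ρ = 7970 kg/m³
  option V: E = 324.7 GPa, ρ = 10300 kg/m³
  option Y: M = 0.719×10⁻³
  option V: M = 0.667×10⁻³
  option Q: M = 0.386×10⁻³
The maximum is for option Y.

option Y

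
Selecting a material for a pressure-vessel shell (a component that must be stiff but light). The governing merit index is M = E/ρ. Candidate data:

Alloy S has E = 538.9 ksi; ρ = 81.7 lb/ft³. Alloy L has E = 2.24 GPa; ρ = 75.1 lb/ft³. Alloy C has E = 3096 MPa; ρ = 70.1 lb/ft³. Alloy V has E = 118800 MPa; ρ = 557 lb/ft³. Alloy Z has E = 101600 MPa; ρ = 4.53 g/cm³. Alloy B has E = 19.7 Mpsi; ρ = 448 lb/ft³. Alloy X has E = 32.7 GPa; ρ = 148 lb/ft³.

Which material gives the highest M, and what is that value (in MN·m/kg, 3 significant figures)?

Putting every candidate on a common basis:
  alloy S: E = 3.716 GPa, ρ = 1309 kg/m³
  alloy L: E = 2.240 GPa, ρ = 1203 kg/m³
  alloy C: E = 3.096 GPa, ρ = 1123 kg/m³
  alloy V: E = 118.8 GPa, ρ = 8922 kg/m³
  alloy Z: E = 101.6 GPa, ρ = 4530 kg/m³
  alloy B: E = 135.8 GPa, ρ = 7176 kg/m³
  alloy X: E = 32.70 GPa, ρ = 2371 kg/m³
  alloy Z: M = 22.4 MN·m/kg
  alloy B: M = 18.9 MN·m/kg
  alloy X: M = 13.8 MN·m/kg
  alloy V: M = 13.3 MN·m/kg
  alloy S: M = 2.84 MN·m/kg
  alloy C: M = 2.76 MN·m/kg
  alloy L: M = 1.86 MN·m/kg
The maximum is for alloy Z.

alloy Z, M = 22.4 MN·m/kg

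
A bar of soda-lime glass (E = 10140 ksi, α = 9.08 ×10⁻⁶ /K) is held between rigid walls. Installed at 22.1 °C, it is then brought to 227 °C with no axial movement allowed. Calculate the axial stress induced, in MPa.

E = 10140 ksi = 69.91 GPa.
ΔT = 204.9 K. Constrained thermal stress σ = E·α·ΔT = 69.91×10³ MPa × 9.08×10⁻⁶ × 204.9 = 130 MPa (compressive).

130 MPa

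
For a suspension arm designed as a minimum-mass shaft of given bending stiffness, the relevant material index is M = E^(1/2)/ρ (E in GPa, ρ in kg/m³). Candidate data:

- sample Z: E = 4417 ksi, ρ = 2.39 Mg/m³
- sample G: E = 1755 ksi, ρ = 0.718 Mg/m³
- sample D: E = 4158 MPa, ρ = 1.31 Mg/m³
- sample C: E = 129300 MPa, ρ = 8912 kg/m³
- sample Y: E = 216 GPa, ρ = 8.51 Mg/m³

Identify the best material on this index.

sample G

Convert each candidate to consistent units, then evaluate M:
  sample Z: E = 30.45 GPa, ρ = 2390 kg/m³
  sample G: E = 12.10 GPa, ρ = 718.0 kg/m³
  sample D: E = 4.158 GPa, ρ = 1310 kg/m³
  sample C: E = 129.3 GPa, ρ = 8912 kg/m³
  sample Y: E = 216.0 GPa, ρ = 8510 kg/m³
  sample G: M = 4.84×10⁻³
  sample Z: M = 2.31×10⁻³
  sample Y: M = 1.73×10⁻³
  sample D: M = 1.56×10⁻³
  sample C: M = 1.28×10⁻³
The maximum is for sample G.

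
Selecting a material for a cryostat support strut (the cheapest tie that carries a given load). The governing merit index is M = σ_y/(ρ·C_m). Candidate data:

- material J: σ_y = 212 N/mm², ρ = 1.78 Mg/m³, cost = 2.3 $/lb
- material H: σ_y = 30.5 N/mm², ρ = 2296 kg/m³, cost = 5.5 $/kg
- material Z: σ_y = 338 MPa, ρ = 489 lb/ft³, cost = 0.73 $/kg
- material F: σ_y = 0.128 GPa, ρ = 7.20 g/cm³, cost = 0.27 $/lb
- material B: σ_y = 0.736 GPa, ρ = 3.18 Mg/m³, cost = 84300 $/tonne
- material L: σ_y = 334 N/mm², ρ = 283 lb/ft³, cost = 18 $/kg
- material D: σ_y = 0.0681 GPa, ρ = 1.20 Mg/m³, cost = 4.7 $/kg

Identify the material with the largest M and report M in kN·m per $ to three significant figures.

material Z, M = 59.1 kN·m per $

In SI units:
  material J: σ_y = 212.0 MPa, ρ = 1780 kg/m³, cost = 5.071 $/kg
  material H: σ_y = 30.50 MPa, ρ = 2296 kg/m³, cost = 5.500 $/kg
  material Z: σ_y = 338.0 MPa, ρ = 7833 kg/m³, cost = 0.7300 $/kg
  material F: σ_y = 128.0 MPa, ρ = 7200 kg/m³, cost = 0.5952 $/kg
  material B: σ_y = 736.0 MPa, ρ = 3180 kg/m³, cost = 84.30 $/kg
  material L: σ_y = 334.0 MPa, ρ = 4533 kg/m³, cost = 18.00 $/kg
  material D: σ_y = 68.10 MPa, ρ = 1200 kg/m³, cost = 4.700 $/kg
  material Z: M = 59.1 kN·m per $
  material F: M = 29.9 kN·m per $
  material J: M = 23.5 kN·m per $
  material D: M = 12.1 kN·m per $
  material L: M = 4.09 kN·m per $
  material B: M = 2.75 kN·m per $
  material H: M = 2.42 kN·m per $
Material Z has the largest M.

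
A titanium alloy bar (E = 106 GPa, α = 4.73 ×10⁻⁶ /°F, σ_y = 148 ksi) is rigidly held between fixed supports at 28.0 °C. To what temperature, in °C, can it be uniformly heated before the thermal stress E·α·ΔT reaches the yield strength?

1160 °C

α = 4.73×10⁻⁶/°F × 9/5 = 8.51×10⁻⁶/K.
σ_y = 148 ksi = 1020 MPa.
E·α·ΔT = 1020 MPa ⇒ ΔT = 1020 / (106.0×10³ × 8.51×10⁻⁶) = 1131 K.
T = 28.0 + 1131 = 1159 °C.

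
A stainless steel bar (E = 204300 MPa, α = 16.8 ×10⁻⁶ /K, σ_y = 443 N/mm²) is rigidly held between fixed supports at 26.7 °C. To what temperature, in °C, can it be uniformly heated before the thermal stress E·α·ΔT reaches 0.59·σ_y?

103 °C

E = 204300 MPa = 204.3 GPa.
σ_y = 443 N/mm² = 443.0 MPa.
E·α·ΔT = 261.4 MPa ⇒ ΔT = 261.4 / (204.3×10³ × 16.8×10⁻⁶) = 76.15 K.
T = 26.7 + 76.15 = 102.9 °C.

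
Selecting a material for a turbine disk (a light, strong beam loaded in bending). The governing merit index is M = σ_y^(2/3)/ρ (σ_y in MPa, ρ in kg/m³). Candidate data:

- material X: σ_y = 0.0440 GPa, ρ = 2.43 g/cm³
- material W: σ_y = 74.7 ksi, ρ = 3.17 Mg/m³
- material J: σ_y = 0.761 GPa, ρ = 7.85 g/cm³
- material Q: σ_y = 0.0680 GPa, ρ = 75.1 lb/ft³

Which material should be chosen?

Normalizing units and computing the index:
  material X: σ_y = 44.00 MPa, ρ = 2430 kg/m³
  material W: σ_y = 515.0 MPa, ρ = 3170 kg/m³
  material J: σ_y = 761.0 MPa, ρ = 7850 kg/m³
  material Q: σ_y = 68.00 MPa, ρ = 1203 kg/m³
  material W: M = 20.3×10⁻³
  material Q: M = 13.8×10⁻³
  material J: M = 10.6×10⁻³
  material X: M = 5.13×10⁻³
The maximum is for material W.

material W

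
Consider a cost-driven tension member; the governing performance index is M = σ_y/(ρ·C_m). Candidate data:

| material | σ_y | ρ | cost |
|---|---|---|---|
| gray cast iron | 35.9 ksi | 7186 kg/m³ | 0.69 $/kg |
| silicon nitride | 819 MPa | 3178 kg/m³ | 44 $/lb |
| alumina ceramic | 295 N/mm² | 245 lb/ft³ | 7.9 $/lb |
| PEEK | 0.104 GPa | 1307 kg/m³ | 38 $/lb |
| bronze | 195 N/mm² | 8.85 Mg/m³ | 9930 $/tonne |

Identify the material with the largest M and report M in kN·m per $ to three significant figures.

In SI units:
  gray cast iron: σ_y = 247.5 MPa, ρ = 7186 kg/m³, cost = 0.6900 $/kg
  silicon nitride: σ_y = 819.0 MPa, ρ = 3178 kg/m³, cost = 97.00 $/kg
  alumina ceramic: σ_y = 295.0 MPa, ρ = 3925 kg/m³, cost = 17.42 $/kg
  PEEK: σ_y = 104.0 MPa, ρ = 1307 kg/m³, cost = 83.77 $/kg
  bronze: σ_y = 195.0 MPa, ρ = 8850 kg/m³, cost = 9.930 $/kg
  gray cast iron: M = 49.9 kN·m per $
  alumina ceramic: M = 4.32 kN·m per $
  silicon nitride: M = 2.66 kN·m per $
  bronze: M = 2.22 kN·m per $
  PEEK: M = 0.950 kN·m per $
Highest index: gray cast iron.

gray cast iron, M = 49.9 kN·m per $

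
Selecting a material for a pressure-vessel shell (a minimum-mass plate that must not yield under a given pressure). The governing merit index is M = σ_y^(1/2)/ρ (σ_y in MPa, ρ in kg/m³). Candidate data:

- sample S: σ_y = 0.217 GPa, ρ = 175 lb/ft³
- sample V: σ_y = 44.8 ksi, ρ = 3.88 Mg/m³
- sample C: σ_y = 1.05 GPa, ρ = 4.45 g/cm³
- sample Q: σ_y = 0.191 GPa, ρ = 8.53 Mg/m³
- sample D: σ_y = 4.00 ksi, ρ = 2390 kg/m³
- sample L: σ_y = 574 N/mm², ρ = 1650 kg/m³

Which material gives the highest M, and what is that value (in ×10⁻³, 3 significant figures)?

sample L, M = 14.5×10⁻³

In SI units:
  sample S: σ_y = 217.0 MPa, ρ = 2803 kg/m³
  sample V: σ_y = 308.9 MPa, ρ = 3880 kg/m³
  sample C: σ_y = 1050 MPa, ρ = 4450 kg/m³
  sample Q: σ_y = 191.0 MPa, ρ = 8530 kg/m³
  sample D: σ_y = 27.58 MPa, ρ = 2390 kg/m³
  sample L: σ_y = 574.0 MPa, ρ = 1650 kg/m³
  sample L: M = 14.5×10⁻³
  sample C: M = 7.28×10⁻³
  sample S: M = 5.25×10⁻³
  sample V: M = 4.53×10⁻³
  sample D: M = 2.20×10⁻³
  sample Q: M = 1.62×10⁻³
Sample L has the largest M.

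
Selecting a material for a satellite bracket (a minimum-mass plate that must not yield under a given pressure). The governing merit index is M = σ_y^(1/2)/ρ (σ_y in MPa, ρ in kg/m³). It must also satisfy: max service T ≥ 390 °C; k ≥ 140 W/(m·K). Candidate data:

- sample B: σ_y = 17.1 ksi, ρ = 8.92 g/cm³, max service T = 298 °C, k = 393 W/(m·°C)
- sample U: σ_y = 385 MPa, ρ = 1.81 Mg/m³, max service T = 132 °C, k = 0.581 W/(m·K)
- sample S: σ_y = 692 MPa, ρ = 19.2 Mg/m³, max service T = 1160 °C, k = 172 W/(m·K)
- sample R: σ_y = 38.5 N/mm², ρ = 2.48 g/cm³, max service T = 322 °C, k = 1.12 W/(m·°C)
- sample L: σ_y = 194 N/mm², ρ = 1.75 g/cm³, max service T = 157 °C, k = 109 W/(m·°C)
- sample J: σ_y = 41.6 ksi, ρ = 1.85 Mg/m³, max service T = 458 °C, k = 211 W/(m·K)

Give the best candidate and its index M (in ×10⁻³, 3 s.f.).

sample J, M = 9.15×10⁻³

Screen on constraints: max service T ≥ 390 °C; k ≥ 140 W/(m·K). Survivors: sample S, sample J.
Putting every candidate on a common basis:
  sample S: σ_y = 692.0 MPa, ρ = 19200 kg/m³
  sample J: σ_y = 286.8 MPa, ρ = 1850 kg/m³
  sample J: M = 9.15×10⁻³
  sample S: M = 1.37×10⁻³
The maximum is for sample J.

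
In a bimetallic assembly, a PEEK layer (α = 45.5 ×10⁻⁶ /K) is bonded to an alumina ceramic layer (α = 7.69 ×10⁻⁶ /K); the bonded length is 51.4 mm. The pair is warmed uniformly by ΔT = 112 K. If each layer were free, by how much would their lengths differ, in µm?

218 µm

Δα = |45.5 − 7.69|×10⁻⁶/K = 37.8×10⁻⁶/K.
ΔL_mismatch = Δα·L·ΔT = 37.8×10⁻⁶ × 51.4 mm × 112.0 K = 218 µm.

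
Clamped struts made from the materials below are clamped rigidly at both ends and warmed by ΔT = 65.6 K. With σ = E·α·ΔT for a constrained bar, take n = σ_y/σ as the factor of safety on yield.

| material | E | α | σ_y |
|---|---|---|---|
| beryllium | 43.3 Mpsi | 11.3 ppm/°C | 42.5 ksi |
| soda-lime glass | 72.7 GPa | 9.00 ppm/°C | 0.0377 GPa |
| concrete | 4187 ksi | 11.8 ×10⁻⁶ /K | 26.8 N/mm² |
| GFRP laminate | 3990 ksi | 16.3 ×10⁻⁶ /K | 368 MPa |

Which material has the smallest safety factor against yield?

With everything in SI (GPa, ×10⁻⁶/K, MPa):
  beryllium: E = 298.5, α = 11.3, σ_y = 293.0 → σ = 221 MPa, n = 1.32
  soda-lime glass: E = 72.70, α = 9.00, σ_y = 37.70 → σ = 42.9 MPa, n = 0.878
  concrete: E = 28.87, α = 11.8, σ_y = 26.80 → σ = 22.3 MPa, n = 1.20
  GFRP laminate: E = 27.51, α = 16.3, σ_y = 368.0 → σ = 29.4 MPa, n = 12.5
Smallest n: soda-lime glass with n = 0.878.

soda-lime glass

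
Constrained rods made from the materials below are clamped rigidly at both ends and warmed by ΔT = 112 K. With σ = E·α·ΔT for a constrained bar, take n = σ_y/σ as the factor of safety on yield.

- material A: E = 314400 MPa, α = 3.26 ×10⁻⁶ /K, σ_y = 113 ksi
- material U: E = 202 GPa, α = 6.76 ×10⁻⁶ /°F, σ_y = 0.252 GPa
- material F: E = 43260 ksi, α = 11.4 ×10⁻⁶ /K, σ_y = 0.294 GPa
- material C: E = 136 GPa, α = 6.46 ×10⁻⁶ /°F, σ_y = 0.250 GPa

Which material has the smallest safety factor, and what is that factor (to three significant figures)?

material F, n = 0.772

Converting E to GPa, α to ×10⁻⁶/K, σ_y to MPa, then σ and n for each:
  material A: E = 314.4, α = 3.26, σ_y = 779.1 → σ = 115 MPa, n = 6.79
  material U: E = 202.0, α = 12.2, σ_y = 252.0 → σ = 275 MPa, n = 0.915
  material F: E = 298.3, α = 11.4, σ_y = 294.0 → σ = 381 MPa, n = 0.772
  material C: E = 136.0, α = 11.6, σ_y = 250.0 → σ = 177 MPa, n = 1.41
Smallest n: material F with n = 0.772.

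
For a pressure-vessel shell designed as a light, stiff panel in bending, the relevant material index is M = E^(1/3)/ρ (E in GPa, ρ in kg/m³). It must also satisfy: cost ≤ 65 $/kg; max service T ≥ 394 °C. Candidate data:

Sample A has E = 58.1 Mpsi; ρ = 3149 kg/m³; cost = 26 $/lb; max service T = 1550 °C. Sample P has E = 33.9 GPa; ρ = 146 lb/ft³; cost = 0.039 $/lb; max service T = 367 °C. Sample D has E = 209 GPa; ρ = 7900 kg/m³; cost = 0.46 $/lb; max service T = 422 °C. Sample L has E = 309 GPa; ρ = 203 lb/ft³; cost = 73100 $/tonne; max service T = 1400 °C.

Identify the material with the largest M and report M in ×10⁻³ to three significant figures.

sample A, M = 2.34×10⁻³

Screen on constraints: cost ≤ 65 $/kg; max service T ≥ 394 °C. Survivors: sample A, sample D.
Normalizing units and computing the index:
  sample A: E = 400.6 GPa, ρ = 3149 kg/m³
  sample D: E = 209.0 GPa, ρ = 7900 kg/m³
  sample A: M = 2.34×10⁻³
  sample D: M = 0.751×10⁻³
Sample A ranks first.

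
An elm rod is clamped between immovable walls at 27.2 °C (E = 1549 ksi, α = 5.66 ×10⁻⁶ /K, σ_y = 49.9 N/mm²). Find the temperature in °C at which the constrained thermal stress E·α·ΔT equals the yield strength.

E = 1549 ksi = 10.68 GPa.
σ_y = 49.9 N/mm² = 49.90 MPa.
E·α·ΔT = 49.90 MPa ⇒ ΔT = 49.90 / (10.68×10³ × 5.66×10⁻⁶) = 825.5 K.
T = 27.2 + 825.5 = 852.7 °C.

853 °C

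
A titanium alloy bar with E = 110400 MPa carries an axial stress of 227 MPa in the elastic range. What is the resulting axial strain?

E = 110400 MPa = 110.4 GPa = 110400 MPa.
ε = σ/E = 227 / 110400 = 2.06×10⁻³.

2.06×10⁻³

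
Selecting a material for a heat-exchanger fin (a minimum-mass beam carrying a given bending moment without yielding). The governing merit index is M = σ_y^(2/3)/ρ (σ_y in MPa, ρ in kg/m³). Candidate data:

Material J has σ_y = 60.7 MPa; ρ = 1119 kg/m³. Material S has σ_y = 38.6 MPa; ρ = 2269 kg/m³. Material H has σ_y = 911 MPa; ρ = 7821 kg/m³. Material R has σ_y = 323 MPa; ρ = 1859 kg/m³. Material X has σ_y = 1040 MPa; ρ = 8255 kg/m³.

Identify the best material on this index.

material R

Computing M directly (units already consistent):
  material R: M = 25.3×10⁻³
  material J: M = 13.8×10⁻³
  material X: M = 12.4×10⁻³
  material H: M = 12.0×10⁻³
  material S: M = 5.03×10⁻³
Highest index: material R.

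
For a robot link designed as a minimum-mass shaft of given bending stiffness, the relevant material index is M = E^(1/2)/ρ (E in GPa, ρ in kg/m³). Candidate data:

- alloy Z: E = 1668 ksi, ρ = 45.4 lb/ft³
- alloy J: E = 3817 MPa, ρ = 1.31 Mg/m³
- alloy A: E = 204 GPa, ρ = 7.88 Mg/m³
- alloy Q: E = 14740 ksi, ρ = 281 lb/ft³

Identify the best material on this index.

After converting to SI:
  alloy Z: E = 11.50 GPa, ρ = 727.2 kg/m³
  alloy J: E = 3.817 GPa, ρ = 1310 kg/m³
  alloy A: E = 204.0 GPa, ρ = 7880 kg/m³
  alloy Q: E = 101.6 GPa, ρ = 4501 kg/m³
  alloy Z: M = 4.66×10⁻³
  alloy Q: M = 2.24×10⁻³
  alloy A: M = 1.81×10⁻³
  alloy J: M = 1.49×10⁻³
Alloy Z has the largest M.

alloy Z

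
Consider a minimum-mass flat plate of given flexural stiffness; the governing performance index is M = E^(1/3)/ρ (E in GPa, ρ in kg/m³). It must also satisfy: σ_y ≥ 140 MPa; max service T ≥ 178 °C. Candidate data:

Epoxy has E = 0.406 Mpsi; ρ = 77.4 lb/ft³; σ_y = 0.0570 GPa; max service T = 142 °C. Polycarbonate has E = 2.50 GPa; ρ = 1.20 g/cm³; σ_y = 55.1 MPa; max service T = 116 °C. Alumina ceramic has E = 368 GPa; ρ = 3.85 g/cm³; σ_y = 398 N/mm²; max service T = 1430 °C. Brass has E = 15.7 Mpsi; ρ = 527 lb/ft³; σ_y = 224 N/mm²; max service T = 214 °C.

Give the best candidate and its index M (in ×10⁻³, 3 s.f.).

Screen on constraints: σ_y ≥ 140 MPa; max service T ≥ 178 °C. Survivors: alumina ceramic, brass.
Putting every candidate on a common basis:
  alumina ceramic: E = 368.0 GPa, ρ = 3850 kg/m³
  brass: E = 108.2 GPa, ρ = 8442 kg/m³
  alumina ceramic: M = 1.86×10⁻³
  brass: M = 0.565×10⁻³
Highest index: alumina ceramic.

alumina ceramic, M = 1.86×10⁻³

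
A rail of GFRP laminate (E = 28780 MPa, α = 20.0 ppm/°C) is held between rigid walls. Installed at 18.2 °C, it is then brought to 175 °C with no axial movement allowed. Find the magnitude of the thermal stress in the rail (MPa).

90.3 MPa

E = 28780 MPa = 28.78 GPa.
ΔT = 156.8 K. Constrained thermal stress σ = E·α·ΔT = 28.78×10³ MPa × 20.0×10⁻⁶ × 156.8 = 90.3 MPa (compressive).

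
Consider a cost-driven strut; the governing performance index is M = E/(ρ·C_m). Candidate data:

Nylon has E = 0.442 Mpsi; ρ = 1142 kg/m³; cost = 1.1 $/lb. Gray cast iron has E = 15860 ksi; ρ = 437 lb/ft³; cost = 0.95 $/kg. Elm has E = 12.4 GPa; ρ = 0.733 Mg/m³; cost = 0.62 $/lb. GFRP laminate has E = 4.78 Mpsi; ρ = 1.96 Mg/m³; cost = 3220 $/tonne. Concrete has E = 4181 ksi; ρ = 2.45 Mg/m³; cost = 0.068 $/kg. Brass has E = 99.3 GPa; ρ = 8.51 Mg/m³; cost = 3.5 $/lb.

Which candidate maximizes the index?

After converting to SI:
  nylon: E = 3.047 GPa, ρ = 1142 kg/m³, cost = 2.425 $/kg
  gray cast iron: E = 109.4 GPa, ρ = 7000 kg/m³, cost = 0.9500 $/kg
  elm: E = 12.40 GPa, ρ = 733.0 kg/m³, cost = 1.367 $/kg
  GFRP laminate: E = 32.96 GPa, ρ = 1960 kg/m³, cost = 3.220 $/kg
  concrete: E = 28.83 GPa, ρ = 2450 kg/m³, cost = 0.06800 $/kg
  brass: E = 99.30 GPa, ρ = 8510 kg/m³, cost = 7.716 $/kg
  concrete: M = 173 MN·m per $
  gray cast iron: M = 16.4 MN·m per $
  elm: M = 12.4 MN·m per $
  GFRP laminate: M = 5.22 MN·m per $
  brass: M = 1.51 MN·m per $
  nylon: M = 1.10 MN·m per $
Concrete has the largest M.

concrete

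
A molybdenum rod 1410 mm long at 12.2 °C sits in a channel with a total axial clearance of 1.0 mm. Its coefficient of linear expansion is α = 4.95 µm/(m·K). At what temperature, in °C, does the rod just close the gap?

α·L₀·ΔT = 1.0 mm ⇒ ΔT = 1.0 / (4.95×10⁻⁶ × 1410.0) = 143.3 K.
T = 12.2 + 143.3 = 155.5 °C.

155 °C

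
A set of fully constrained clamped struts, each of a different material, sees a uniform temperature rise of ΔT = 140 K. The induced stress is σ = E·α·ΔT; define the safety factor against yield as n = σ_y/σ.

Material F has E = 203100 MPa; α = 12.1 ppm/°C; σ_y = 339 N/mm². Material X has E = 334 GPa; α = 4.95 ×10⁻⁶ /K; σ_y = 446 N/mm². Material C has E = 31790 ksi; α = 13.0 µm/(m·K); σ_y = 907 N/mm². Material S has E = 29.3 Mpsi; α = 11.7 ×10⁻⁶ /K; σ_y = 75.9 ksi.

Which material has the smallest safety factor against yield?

material F

With everything in SI (GPa, ×10⁻⁶/K, MPa):
  material F: E = 203.1, α = 12.1, σ_y = 339.0 → σ = 344 MPa, n = 0.985
  material X: E = 334.0, α = 4.95, σ_y = 446.0 → σ = 231 MPa, n = 1.93
  material C: E = 219.2, α = 13.0, σ_y = 907.0 → σ = 399 MPa, n = 2.27
  material S: E = 202.0, α = 11.7, σ_y = 523.3 → σ = 331 MPa, n = 1.58
Smallest n: material F with n = 0.985.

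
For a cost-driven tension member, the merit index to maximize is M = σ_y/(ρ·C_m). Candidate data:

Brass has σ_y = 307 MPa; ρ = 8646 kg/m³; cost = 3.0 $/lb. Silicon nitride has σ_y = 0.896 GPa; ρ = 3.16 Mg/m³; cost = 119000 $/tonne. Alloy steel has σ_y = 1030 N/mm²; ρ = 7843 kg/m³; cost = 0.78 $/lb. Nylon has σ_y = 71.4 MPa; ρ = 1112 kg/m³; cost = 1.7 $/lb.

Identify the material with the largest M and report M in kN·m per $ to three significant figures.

alloy steel, M = 76.4 kN·m per $

Putting every candidate on a common basis:
  brass: σ_y = 307.0 MPa, ρ = 8646 kg/m³, cost = 6.614 $/kg
  silicon nitride: σ_y = 896.0 MPa, ρ = 3160 kg/m³, cost = 119.0 $/kg
  alloy steel: σ_y = 1030 MPa, ρ = 7843 kg/m³, cost = 1.720 $/kg
  nylon: σ_y = 71.40 MPa, ρ = 1112 kg/m³, cost = 3.748 $/kg
  alloy steel: M = 76.4 kN·m per $
  nylon: M = 17.1 kN·m per $
  brass: M = 5.37 kN·m per $
  silicon nitride: M = 2.38 kN·m per $
The maximum is for alloy steel.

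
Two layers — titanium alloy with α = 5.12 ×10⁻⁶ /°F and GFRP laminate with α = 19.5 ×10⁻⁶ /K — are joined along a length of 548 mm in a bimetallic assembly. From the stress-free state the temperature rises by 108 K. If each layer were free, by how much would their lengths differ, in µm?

titanium alloy: α = 5.12×10⁻⁶/°F × 9/5 = 9.22×10⁻⁶/K.
Δα = |9.22 − 19.5|×10⁻⁶/K = 10.3×10⁻⁶/K.
ΔL_mismatch = Δα·L·ΔT = 10.3×10⁻⁶ × 548.0 mm × 108.0 K = 609 µm.

609 µm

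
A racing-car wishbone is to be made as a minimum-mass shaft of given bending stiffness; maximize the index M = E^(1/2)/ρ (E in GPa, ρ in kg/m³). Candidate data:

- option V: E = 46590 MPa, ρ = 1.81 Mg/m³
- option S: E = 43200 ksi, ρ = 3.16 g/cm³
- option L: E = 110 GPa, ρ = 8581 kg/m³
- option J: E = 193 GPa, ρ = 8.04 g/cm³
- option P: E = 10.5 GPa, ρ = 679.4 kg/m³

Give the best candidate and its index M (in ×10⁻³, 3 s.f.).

option S, M = 5.46×10⁻³

Putting every candidate on a common basis:
  option V: E = 46.59 GPa, ρ = 1810 kg/m³
  option S: E = 297.9 GPa, ρ = 3160 kg/m³
  option L: E = 110.0 GPa, ρ = 8581 kg/m³
  option J: E = 193.0 GPa, ρ = 8040 kg/m³
  option P: E = 10.50 GPa, ρ = 679.4 kg/m³
  option S: M = 5.46×10⁻³
  option P: M = 4.77×10⁻³
  option V: M = 3.77×10⁻³
  option J: M = 1.73×10⁻³
  option L: M = 1.22×10⁻³
Option S ranks first.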